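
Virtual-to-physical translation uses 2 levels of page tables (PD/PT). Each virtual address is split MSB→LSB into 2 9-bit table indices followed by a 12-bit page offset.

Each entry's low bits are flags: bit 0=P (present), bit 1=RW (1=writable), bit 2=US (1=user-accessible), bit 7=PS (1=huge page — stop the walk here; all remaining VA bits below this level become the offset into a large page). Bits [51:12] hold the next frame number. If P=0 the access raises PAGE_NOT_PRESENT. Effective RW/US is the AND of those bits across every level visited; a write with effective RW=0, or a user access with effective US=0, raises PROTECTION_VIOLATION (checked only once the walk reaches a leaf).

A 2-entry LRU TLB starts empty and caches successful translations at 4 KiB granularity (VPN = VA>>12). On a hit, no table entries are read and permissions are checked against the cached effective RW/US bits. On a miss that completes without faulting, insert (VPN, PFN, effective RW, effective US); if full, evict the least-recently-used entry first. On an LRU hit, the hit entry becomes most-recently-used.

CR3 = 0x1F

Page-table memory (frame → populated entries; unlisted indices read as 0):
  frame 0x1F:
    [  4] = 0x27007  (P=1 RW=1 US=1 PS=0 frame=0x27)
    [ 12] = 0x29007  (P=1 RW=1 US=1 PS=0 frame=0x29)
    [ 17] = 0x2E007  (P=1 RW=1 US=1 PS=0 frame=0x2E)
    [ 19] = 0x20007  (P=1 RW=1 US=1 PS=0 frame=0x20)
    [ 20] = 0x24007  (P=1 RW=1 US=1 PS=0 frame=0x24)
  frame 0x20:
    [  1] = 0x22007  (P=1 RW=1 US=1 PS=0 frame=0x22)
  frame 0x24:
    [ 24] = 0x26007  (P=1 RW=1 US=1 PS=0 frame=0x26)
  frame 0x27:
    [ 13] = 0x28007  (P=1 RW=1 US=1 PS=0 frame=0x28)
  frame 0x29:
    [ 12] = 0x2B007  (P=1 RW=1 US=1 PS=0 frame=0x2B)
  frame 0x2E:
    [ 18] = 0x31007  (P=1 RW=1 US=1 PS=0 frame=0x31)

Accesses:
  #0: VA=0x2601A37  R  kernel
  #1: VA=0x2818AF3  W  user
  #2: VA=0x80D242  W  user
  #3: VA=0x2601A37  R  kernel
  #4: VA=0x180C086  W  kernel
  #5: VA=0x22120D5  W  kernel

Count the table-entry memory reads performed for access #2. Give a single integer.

Per-access translation:
#0 VA=0x2601A37 (r,kernel):
  lvl0: tbl 0x1F, slot 19 ⇒ 0x20007 (P1/RW1/US1/PS0)
  lvl1: tbl 0x20, slot 1 ⇒ 0x22007 (P1/RW1/US1/PS0)
  ⇒ phys 0x22A37  [2 reads]
#1 VA=0x2818AF3 (w,user):
  lvl0: tbl 0x1F, slot 20 ⇒ 0x24007 (P1/RW1/US1/PS0)
  lvl1: tbl 0x24, slot 24 ⇒ 0x26007 (P1/RW1/US1/PS0)
  ⇒ phys 0x26AF3  [2 reads]
#2 VA=0x80D242 (w,user):
  lvl0: tbl 0x1F, slot 4 ⇒ 0x27007 (P1/RW1/US1/PS0)
  lvl1: tbl 0x27, slot 13 ⇒ 0x28007 (P1/RW1/US1/PS0)
  ⇒ phys 0x28242  [2 reads]
#3 VA=0x2601A37 (r,kernel):
  lvl0: tbl 0x1F, slot 19 ⇒ 0x20007 (P1/RW1/US1/PS0)
  lvl1: tbl 0x20, slot 1 ⇒ 0x22007 (P1/RW1/US1/PS0)
  ⇒ phys 0x22A37  [2 reads]
#4 VA=0x180C086 (w,kernel):
  lvl0: tbl 0x1F, slot 12 ⇒ 0x29007 (P1/RW1/US1/PS0)
  lvl1: tbl 0x29, slot 12 ⇒ 0x2B007 (P1/RW1/US1/PS0)
  ⇒ phys 0x2B086  [2 reads]
#5 VA=0x22120D5 (w,kernel):
  lvl0: tbl 0x1F, slot 17 ⇒ 0x2E007 (P1/RW1/US1/PS0)
  lvl1: tbl 0x2E, slot 18 ⇒ 0x31007 (P1/RW1/US1/PS0)
  ⇒ phys 0x310D5  [2 reads]

Entries read for #2: 2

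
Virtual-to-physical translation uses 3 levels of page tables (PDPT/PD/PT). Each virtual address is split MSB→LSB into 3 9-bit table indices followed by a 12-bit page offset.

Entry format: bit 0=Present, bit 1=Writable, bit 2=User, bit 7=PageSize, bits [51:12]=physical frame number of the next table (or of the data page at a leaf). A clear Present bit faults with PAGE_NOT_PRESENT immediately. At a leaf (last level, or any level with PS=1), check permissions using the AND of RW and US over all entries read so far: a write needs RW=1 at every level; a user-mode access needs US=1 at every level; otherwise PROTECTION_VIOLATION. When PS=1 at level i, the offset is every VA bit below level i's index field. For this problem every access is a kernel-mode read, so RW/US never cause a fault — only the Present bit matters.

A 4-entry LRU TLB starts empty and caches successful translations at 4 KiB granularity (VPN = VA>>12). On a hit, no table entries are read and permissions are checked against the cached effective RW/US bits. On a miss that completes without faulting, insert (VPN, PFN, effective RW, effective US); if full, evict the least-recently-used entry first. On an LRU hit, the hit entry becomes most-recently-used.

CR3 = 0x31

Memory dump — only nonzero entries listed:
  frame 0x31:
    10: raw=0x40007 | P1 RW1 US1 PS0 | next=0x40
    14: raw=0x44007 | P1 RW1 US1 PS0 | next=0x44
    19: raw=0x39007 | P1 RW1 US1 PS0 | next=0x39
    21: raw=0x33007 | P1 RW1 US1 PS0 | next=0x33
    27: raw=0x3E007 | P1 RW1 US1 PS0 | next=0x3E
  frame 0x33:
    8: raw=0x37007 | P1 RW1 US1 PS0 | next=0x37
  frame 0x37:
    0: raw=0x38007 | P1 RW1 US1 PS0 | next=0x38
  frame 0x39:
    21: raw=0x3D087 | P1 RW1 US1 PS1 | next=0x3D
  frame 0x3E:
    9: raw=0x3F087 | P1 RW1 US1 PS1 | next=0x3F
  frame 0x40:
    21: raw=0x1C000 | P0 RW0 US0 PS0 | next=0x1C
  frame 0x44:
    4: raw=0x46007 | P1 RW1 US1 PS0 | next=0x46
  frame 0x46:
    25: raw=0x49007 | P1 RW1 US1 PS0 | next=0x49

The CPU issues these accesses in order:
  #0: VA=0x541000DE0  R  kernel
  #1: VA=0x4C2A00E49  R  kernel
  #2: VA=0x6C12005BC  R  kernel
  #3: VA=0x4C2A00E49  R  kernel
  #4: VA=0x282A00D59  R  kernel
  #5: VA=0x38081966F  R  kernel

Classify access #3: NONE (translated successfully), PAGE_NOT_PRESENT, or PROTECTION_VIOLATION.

Per-access translation:
#0 VA=0x541000DE0 (r,kernel):
  L0 @0x31[21] → 0x33007  P=1,RW=1,US=1,PS=0
  L1 @0x33[8] → 0x37007  P=1,RW=1,US=1,PS=0
  L2 @0x37[0] → 0x38007  P=1,RW=1,US=1,PS=0
  ⇒ phys 0x38DE0  [3 reads]
#1 VA=0x4C2A00E49 (r,kernel):
  L0 @0x31[19] → 0x39007  P=1,RW=1,US=1,PS=0
  L1 @0x39[21] → 0x3D087  P=1,RW=1,US=1,PS=1
  ⇒ phys 0x3DE49 (huge @L1)  [2 reads]
#2 VA=0x6C12005BC (r,kernel):
  L0 @0x31[27] → 0x3E007  P=1,RW=1,US=1,PS=0
  L1 @0x3E[9] → 0x3F087  P=1,RW=1,US=1,PS=1
  ⇒ phys 0x3F5BC (huge @L1)  [2 reads]
#3 VA=0x4C2A00E49 (r,kernel):
  TLB hit vpn=0x4C2A00 → PA=0x3DE49
#4 VA=0x282A00D59 (r,kernel):
  L0 @0x31[10] → 0x40007  P=1,RW=1,US=1,PS=0
  L1 @0x40[21] → 0x1C000  P=0,RW=0,US=0,PS=0
  → PAGE_NOT_PRESENT  (2 entries read)
#5 VA=0x38081966F (r,kernel):
  L0 @0x31[14] → 0x44007  P=1,RW=1,US=1,PS=0
  L1 @0x44[4] → 0x46007  P=1,RW=1,US=1,PS=0
  L2 @0x46[25] → 0x49007  P=1,RW=1,US=1,PS=0
  ⇒ phys 0x4966F  [3 reads]

Access #3 fault: NONE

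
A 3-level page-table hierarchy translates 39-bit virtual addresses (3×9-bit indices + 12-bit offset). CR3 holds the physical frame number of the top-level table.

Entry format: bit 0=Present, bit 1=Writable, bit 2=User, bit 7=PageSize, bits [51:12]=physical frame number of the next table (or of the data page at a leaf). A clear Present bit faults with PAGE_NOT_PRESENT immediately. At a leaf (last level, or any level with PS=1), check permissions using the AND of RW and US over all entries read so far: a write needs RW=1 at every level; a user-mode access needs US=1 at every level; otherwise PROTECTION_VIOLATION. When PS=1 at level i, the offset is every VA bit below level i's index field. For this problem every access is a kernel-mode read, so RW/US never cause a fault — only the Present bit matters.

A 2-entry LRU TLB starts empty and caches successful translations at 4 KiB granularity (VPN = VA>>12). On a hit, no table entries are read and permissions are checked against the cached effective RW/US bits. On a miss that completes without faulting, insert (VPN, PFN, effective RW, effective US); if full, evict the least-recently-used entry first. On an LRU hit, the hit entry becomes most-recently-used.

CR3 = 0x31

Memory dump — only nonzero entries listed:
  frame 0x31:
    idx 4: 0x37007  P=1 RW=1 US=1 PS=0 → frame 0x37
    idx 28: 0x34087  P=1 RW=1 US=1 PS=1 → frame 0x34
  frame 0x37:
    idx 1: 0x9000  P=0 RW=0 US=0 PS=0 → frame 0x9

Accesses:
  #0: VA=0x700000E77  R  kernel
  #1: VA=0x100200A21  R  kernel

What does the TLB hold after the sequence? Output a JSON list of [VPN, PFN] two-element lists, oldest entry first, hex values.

Walk each access:
#0 VA=0x700000E77 (r,kernel):
  lvl0: tbl 0x31, slot 28 ⇒ 0x34087 (P1/RW1/US1/PS1)
  ✓ 0x34E77 (huge @L0)  — 1 lookups
#1 VA=0x100200A21 (r,kernel):
  lvl0: tbl 0x31, slot 4 ⇒ 0x37007 (P1/RW1/US1/PS0)
  lvl1: tbl 0x37, slot 1 ⇒ 0x9000 (P0/RW0/US0/PS0)
  ⇒ fault: PAGE_NOT_PRESENT  — 2 lookups

TLB: [["0x700000", "0x34"]]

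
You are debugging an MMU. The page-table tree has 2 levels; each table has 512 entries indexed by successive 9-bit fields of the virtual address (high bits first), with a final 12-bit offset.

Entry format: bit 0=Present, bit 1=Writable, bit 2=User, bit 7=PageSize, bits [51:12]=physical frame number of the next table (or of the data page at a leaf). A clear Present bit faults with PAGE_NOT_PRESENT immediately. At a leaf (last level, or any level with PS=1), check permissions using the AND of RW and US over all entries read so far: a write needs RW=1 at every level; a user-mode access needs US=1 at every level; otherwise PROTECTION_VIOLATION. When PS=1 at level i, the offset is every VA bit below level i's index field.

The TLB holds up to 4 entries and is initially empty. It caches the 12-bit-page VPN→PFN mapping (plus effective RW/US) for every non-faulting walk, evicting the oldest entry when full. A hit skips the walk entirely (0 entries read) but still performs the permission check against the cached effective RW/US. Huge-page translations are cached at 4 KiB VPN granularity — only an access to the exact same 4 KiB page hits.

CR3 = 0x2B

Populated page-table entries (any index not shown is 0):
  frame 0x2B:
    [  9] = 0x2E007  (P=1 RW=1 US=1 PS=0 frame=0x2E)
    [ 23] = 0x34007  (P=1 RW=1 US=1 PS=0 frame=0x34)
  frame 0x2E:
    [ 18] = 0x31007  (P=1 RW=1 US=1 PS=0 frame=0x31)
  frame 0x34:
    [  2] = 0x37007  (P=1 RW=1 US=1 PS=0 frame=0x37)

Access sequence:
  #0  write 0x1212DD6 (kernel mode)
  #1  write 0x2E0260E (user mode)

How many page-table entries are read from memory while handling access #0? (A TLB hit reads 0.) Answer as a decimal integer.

Walk each access:
#0 VA=0x1212DD6 (w,kernel):
  lvl0: tbl 0x2B, slot 9 ⇒ 0x2E007 (P1/RW1/US1/PS0)
  lvl1: tbl 0x2E, slot 18 ⇒ 0x31007 (P1/RW1/US1/PS0)
  ⇒ phys 0x31DD6  [2 reads]
#1 VA=0x2E0260E (w,user):
  lvl0: tbl 0x2B, slot 23 ⇒ 0x34007 (P1/RW1/US1/PS0)
  lvl1: tbl 0x34, slot 2 ⇒ 0x37007 (P1/RW1/US1/PS0)
  ⇒ phys 0x3760E  [2 reads]

Entries read for #0: 2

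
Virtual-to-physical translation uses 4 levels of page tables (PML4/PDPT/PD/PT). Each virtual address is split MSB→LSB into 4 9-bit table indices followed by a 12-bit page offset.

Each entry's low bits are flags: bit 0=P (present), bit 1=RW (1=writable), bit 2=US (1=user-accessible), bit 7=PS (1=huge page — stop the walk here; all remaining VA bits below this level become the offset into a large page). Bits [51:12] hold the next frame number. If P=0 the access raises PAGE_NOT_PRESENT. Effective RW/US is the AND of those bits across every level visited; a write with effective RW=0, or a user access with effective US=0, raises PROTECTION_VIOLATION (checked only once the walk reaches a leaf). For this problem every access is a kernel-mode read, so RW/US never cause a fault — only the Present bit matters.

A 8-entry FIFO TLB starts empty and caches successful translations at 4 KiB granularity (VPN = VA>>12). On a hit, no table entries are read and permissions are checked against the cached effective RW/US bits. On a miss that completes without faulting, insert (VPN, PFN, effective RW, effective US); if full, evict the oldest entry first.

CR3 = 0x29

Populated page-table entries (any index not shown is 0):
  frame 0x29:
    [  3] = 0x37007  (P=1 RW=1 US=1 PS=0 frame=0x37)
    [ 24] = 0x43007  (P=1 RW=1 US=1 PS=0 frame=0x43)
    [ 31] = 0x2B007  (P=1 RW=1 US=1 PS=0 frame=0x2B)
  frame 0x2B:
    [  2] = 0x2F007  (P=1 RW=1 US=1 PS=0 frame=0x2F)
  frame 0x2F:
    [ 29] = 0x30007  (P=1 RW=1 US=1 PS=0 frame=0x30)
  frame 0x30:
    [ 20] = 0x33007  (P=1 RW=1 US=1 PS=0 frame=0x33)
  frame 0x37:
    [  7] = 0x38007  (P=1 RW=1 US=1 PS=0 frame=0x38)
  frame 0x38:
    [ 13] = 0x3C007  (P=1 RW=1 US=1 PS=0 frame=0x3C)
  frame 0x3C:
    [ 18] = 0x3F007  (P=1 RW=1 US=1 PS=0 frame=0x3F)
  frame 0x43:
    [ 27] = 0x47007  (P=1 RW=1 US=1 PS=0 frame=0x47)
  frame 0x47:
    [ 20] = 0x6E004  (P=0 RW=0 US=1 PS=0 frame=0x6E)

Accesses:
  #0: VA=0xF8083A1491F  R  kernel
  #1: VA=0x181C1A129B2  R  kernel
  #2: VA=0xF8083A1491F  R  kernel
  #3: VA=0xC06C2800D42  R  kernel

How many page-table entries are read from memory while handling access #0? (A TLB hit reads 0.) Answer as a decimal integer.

Per-access translation:
#0 VA=0xF8083A1491F (r,kernel):
  L0 @0x29[31] → 0x2B007  P=1,RW=1,US=1,PS=0
  L1 @0x2B[2] → 0x2F007  P=1,RW=1,US=1,PS=0
  L2 @0x2F[29] → 0x30007  P=1,RW=1,US=1,PS=0
  L3 @0x30[20] → 0x33007  P=1,RW=1,US=1,PS=0
  → PA=0x3391F  (4 entries read)
#1 VA=0x181C1A129B2 (r,kernel):
  L0 @0x29[3] → 0x37007  P=1,RW=1,US=1,PS=0
  L1 @0x37[7] → 0x38007  P=1,RW=1,US=1,PS=0
  L2 @0x38[13] → 0x3C007  P=1,RW=1,US=1,PS=0
  L3 @0x3C[18] → 0x3F007  P=1,RW=1,US=1,PS=0
  → PA=0x3F9B2  (4 entries read)
#2 VA=0xF8083A1491F (r,kernel):
  TLB hit vpn=0xF8083A14 → PA=0x3391F
#3 VA=0xC06C2800D42 (r,kernel):
  L0 @0x29[24] → 0x43007  P=1,RW=1,US=1,PS=0
  L1 @0x43[27] → 0x47007  P=1,RW=1,US=1,PS=0
  L2 @0x47[20] → 0x6E004  P=0,RW=0,US=1,PS=0
  ✗ PAGE_NOT_PRESENT  [3 reads]

Entries read for #0: 4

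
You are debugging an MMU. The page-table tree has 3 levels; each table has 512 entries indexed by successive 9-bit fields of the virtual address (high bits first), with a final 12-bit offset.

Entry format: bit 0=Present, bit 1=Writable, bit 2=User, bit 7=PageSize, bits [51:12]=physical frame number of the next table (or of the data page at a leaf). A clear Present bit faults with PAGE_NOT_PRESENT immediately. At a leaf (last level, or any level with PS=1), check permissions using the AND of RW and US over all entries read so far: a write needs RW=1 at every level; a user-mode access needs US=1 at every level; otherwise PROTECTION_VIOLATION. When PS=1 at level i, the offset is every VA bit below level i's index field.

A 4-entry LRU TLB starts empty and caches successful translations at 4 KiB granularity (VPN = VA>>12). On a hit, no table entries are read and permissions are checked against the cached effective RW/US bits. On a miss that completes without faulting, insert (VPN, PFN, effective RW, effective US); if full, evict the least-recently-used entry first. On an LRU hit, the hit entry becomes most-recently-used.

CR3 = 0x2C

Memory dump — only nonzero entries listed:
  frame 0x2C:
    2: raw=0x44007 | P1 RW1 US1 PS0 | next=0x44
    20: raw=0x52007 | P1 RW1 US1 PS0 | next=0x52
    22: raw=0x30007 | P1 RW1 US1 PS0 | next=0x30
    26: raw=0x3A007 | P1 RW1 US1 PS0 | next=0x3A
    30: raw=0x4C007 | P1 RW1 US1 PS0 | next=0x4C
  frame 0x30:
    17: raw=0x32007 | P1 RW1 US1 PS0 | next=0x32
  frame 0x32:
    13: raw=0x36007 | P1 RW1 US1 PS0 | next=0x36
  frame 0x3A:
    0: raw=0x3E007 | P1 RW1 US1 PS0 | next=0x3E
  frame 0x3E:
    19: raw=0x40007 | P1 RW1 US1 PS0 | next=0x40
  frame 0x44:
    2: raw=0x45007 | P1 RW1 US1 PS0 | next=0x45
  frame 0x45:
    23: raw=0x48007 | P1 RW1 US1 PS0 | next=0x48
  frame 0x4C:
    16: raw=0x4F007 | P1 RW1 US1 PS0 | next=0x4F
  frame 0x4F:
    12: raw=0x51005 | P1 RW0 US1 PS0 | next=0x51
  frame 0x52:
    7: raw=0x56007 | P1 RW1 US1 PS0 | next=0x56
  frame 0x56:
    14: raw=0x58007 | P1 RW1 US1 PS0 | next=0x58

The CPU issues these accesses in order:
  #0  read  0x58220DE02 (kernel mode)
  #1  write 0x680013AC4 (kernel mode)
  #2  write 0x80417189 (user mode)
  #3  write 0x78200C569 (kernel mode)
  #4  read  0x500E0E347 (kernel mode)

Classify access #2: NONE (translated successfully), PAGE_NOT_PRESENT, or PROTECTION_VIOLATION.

Trace:
#0 VA=0x58220DE02 (r,kernel):
  L0 @0x2C[22] → 0x30007  P=1,RW=1,US=1,PS=0
  L1 @0x30[17] → 0x32007  P=1,RW=1,US=1,PS=0
  L2 @0x32[13] → 0x36007  P=1,RW=1,US=1,PS=0
  ⇒ phys 0x36E02  [3 reads]
#1 VA=0x680013AC4 (w,kernel):
  L0 @0x2C[26] → 0x3A007  P=1,RW=1,US=1,PS=0
  L1 @0x3A[0] → 0x3E007  P=1,RW=1,US=1,PS=0
  L2 @0x3E[19] → 0x40007  P=1,RW=1,US=1,PS=0
  ⇒ phys 0x40AC4  [3 reads]
#2 VA=0x80417189 (w,user):
  L0 @0x2C[2] → 0x44007  P=1,RW=1,US=1,PS=0
  L1 @0x44[2] → 0x45007  P=1,RW=1,US=1,PS=0
  L2 @0x45[23] → 0x48007  P=1,RW=1,US=1,PS=0
  ⇒ phys 0x48189  [3 reads]
#3 VA=0x78200C569 (w,kernel):
  L0 @0x2C[30] → 0x4C007  P=1,RW=1,US=1,PS=0
  L1 @0x4C[16] → 0x4F007  P=1,RW=1,US=1,PS=0
  L2 @0x4F[12] → 0x51005  P=1,RW=0,US=1,PS=0
  → PROTECTION_VIOLATION  (3 entries read)
#4 VA=0x500E0E347 (r,kernel):
  L0 @0x2C[20] → 0x52007  P=1,RW=1,US=1,PS=0
  L1 @0x52[7] → 0x56007  P=1,RW=1,US=1,PS=0
  L2 @0x56[14] → 0x58007  P=1,RW=1,US=1,PS=0
  ⇒ phys 0x58347  [3 reads]

Access #2 fault: NONE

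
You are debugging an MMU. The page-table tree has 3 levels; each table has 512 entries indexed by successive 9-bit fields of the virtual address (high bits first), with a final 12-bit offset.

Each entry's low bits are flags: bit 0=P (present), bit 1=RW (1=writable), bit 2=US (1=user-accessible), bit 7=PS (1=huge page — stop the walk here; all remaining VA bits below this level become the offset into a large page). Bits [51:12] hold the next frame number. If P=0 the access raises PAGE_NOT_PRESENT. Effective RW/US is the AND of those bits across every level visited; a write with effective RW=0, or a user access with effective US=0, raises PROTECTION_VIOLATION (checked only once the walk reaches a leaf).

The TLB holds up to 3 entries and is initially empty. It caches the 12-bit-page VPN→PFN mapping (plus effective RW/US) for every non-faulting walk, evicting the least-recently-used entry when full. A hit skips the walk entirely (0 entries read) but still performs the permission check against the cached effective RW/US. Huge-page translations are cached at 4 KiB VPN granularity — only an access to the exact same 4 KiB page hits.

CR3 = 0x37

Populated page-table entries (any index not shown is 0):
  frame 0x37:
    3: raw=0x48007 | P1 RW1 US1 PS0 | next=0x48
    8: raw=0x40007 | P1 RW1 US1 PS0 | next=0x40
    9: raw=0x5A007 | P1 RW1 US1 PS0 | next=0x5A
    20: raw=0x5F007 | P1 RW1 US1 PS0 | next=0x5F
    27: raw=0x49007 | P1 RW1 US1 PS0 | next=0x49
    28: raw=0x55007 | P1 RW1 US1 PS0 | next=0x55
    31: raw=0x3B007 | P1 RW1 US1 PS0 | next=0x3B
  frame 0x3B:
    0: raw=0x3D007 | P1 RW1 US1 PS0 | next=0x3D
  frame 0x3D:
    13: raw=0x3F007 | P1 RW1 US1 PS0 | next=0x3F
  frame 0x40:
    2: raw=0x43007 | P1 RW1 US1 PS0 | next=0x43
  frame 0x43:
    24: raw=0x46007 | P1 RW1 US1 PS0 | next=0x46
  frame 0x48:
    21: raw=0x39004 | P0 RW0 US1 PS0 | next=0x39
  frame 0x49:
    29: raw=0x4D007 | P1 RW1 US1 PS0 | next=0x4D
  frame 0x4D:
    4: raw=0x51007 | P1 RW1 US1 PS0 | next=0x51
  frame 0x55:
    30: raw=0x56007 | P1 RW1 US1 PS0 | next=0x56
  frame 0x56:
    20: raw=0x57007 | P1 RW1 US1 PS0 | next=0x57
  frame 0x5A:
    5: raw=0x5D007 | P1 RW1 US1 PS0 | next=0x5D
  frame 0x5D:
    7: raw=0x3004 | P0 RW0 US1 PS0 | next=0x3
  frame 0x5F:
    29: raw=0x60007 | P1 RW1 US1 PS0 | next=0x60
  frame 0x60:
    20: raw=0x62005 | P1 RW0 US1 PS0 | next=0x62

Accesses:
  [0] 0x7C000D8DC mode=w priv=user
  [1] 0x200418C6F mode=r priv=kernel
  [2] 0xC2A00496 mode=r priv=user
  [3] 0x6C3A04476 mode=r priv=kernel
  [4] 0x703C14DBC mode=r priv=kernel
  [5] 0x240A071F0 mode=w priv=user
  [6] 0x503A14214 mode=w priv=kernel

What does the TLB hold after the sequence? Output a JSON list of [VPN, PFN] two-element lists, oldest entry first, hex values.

Per-access translation:
#0 VA=0x7C000D8DC (w,user):
  lvl0: tbl 0x37, slot 31 ⇒ 0x3B007 (P1/RW1/US1/PS0)
  lvl1: tbl 0x3B, slot 0 ⇒ 0x3D007 (P1/RW1/US1/PS0)
  lvl2: tbl 0x3D, slot 13 ⇒ 0x3F007 (P1/RW1/US1/PS0)
  → PA=0x3F8DC  (3 entries read)
#1 VA=0x200418C6F (r,kernel):
  lvl0: tbl 0x37, slot 8 ⇒ 0x40007 (P1/RW1/US1/PS0)
  lvl1: tbl 0x40, slot 2 ⇒ 0x43007 (P1/RW1/US1/PS0)
  lvl2: tbl 0x43, slot 24 ⇒ 0x46007 (P1/RW1/US1/PS0)
  → PA=0x46C6F  (3 entries read)
#2 VA=0xC2A00496 (r,user):
  lvl0: tbl 0x37, slot 3 ⇒ 0x48007 (P1/RW1/US1/PS0)
  lvl1: tbl 0x48, slot 21 ⇒ 0x39004 (P0/RW0/US1/PS0)
  → PAGE_NOT_PRESENT  (2 entries read)
#3 VA=0x6C3A04476 (r,kernel):
  lvl0: tbl 0x37, slot 27 ⇒ 0x49007 (P1/RW1/US1/PS0)
  lvl1: tbl 0x49, slot 29 ⇒ 0x4D007 (P1/RW1/US1/PS0)
  lvl2: tbl 0x4D, slot 4 ⇒ 0x51007 (P1/RW1/US1/PS0)
  → PA=0x51476  (3 entries read)
#4 VA=0x703C14DBC (r,kernel):
  lvl0: tbl 0x37, slot 28 ⇒ 0x55007 (P1/RW1/US1/PS0)
  lvl1: tbl 0x55, slot 30 ⇒ 0x56007 (P1/RW1/US1/PS0)
  lvl2: tbl 0x56, slot 20 ⇒ 0x57007 (P1/RW1/US1/PS0)
  → PA=0x57DBC  (3 entries read)
#5 VA=0x240A071F0 (w,user):
  lvl0: tbl 0x37, slot 9 ⇒ 0x5A007 (P1/RW1/US1/PS0)
  lvl1: tbl 0x5A, slot 5 ⇒ 0x5D007 (P1/RW1/US1/PS0)
  lvl2: tbl 0x5D, slot 7 ⇒ 0x3004 (P0/RW0/US1/PS0)
  → PAGE_NOT_PRESENT  (3 entries read)
#6 VA=0x503A14214 (w,kernel):
  lvl0: tbl 0x37, slot 20 ⇒ 0x5F007 (P1/RW1/US1/PS0)
  lvl1: tbl 0x5F, slot 29 ⇒ 0x60007 (P1/RW1/US1/PS0)
  lvl2: tbl 0x60, slot 20 ⇒ 0x62005 (P1/RW0/US1/PS0)
  → PROTECTION_VIOLATION  (3 entries read)

TLB: [["0x200418", "0x46"], ["0x6C3A04", "0x51"], ["0x703C14", "0x57"]]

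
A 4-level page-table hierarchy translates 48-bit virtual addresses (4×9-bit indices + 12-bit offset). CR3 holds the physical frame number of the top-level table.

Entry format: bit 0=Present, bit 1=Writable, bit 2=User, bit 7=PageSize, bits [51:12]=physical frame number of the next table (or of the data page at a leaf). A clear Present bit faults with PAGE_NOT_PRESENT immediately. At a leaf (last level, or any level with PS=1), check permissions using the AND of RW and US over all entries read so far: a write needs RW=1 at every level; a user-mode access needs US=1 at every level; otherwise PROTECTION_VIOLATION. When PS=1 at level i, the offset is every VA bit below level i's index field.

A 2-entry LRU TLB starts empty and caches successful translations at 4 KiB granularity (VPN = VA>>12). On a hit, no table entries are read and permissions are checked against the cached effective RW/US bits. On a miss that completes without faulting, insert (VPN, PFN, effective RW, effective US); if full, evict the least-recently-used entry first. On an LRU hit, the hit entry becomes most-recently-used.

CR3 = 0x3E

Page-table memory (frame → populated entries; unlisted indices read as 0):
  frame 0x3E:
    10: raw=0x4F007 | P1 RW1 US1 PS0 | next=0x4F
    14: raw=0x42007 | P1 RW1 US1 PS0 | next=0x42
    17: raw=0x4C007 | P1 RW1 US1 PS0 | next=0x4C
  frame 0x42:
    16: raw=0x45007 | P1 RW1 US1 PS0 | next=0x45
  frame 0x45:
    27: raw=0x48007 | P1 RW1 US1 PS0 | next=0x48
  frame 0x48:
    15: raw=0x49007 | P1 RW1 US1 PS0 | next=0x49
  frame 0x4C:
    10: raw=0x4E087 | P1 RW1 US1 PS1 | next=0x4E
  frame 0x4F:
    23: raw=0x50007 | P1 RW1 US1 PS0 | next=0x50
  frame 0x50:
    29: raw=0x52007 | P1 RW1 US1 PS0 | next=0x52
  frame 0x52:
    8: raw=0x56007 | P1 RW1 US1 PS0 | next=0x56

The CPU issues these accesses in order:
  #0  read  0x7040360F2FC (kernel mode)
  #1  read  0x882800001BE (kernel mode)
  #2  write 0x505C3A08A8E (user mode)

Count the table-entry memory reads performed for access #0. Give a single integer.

Per-access translation:
#0 VA=0x7040360F2FC (r,kernel):
  L0 @0x3E[14] → 0x42007  P=1,RW=1,US=1,PS=0
  L1 @0x42[16] → 0x45007  P=1,RW=1,US=1,PS=0
  L2 @0x45[27] → 0x48007  P=1,RW=1,US=1,PS=0
  L3 @0x48[15] → 0x49007  P=1,RW=1,US=1,PS=0
  ⇒ phys 0x492FC  [4 reads]
#1 VA=0x882800001BE (r,kernel):
  L0 @0x3E[17] → 0x4C007  P=1,RW=1,US=1,PS=0
  L1 @0x4C[10] → 0x4E087  P=1,RW=1,US=1,PS=1
  ⇒ phys 0x4E1BE (huge @L1)  [2 reads]
#2 VA=0x505C3A08A8E (w,user):
  L0 @0x3E[10] → 0x4F007  P=1,RW=1,US=1,PS=0
  L1 @0x4F[23] → 0x50007  P=1,RW=1,US=1,PS=0
  L2 @0x50[29] → 0x52007  P=1,RW=1,US=1,PS=0
  L3 @0x52[8] → 0x56007  P=1,RW=1,US=1,PS=0
  ⇒ phys 0x56A8E  [4 reads]

Entries read for #0: 4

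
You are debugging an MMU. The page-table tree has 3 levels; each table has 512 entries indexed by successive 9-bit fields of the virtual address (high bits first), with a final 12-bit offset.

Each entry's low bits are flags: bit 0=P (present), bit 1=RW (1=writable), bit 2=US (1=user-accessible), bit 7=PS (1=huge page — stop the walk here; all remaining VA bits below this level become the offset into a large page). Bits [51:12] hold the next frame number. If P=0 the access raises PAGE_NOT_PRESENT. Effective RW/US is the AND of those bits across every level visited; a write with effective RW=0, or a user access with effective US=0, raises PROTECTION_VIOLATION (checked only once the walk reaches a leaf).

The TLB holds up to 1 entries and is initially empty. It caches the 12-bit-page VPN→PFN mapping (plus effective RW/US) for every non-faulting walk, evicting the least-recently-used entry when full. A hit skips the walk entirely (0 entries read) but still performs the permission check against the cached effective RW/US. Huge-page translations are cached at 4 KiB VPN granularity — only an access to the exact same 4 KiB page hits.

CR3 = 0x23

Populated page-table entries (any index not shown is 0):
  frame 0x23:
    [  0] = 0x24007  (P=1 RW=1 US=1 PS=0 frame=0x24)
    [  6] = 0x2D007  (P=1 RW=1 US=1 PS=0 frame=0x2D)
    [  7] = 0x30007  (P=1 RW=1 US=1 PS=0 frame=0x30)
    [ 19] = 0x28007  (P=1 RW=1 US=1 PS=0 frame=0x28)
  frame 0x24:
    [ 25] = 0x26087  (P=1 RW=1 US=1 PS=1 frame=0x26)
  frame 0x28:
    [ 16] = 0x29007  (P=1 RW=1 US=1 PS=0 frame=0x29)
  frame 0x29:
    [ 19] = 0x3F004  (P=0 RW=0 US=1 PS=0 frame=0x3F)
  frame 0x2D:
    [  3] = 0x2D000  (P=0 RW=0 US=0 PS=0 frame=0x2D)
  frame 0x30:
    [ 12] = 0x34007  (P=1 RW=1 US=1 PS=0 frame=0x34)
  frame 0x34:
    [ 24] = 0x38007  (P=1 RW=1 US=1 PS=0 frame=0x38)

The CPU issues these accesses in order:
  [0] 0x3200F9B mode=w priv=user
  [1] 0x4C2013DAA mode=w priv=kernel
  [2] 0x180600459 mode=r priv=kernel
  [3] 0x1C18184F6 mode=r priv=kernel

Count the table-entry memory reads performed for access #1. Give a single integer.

Per-access translation:
#0 VA=0x3200F9B (w,user):
  [0] read 0x23 idx=0: raw=0x24007 flags P=1 W=1 U=1 S=0
  [1] read 0x24 idx=25: raw=0x26087 flags P=1 W=1 U=1 S=1
  ✓ 0x26F9B (huge @L1)  — 2 lookups
#1 VA=0x4C2013DAA (w,kernel):
  [0] read 0x23 idx=19: raw=0x28007 flags P=1 W=1 U=1 S=0
  [1] read 0x28 idx=16: raw=0x29007 flags P=1 W=1 U=1 S=0
  [2] read 0x29 idx=19: raw=0x3F004 flags P=0 W=0 U=1 S=0
  ✗ PAGE_NOT_PRESENT  [3 reads]
#2 VA=0x180600459 (r,kernel):
  [0] read 0x23 idx=6: raw=0x2D007 flags P=1 W=1 U=1 S=0
  [1] read 0x2D idx=3: raw=0x2D000 flags P=0 W=0 U=0 S=0
  ✗ PAGE_NOT_PRESENT  [2 reads]
#3 VA=0x1C18184F6 (r,kernel):
  [0] read 0x23 idx=7: raw=0x30007 flags P=1 W=1 U=1 S=0
  [1] read 0x30 idx=12: raw=0x34007 flags P=1 W=1 U=1 S=0
  [2] read 0x34 idx=24: raw=0x38007 flags P=1 W=1 U=1 S=0
  ✓ 0x384F6  — 3 lookups

Entries read for #1: 3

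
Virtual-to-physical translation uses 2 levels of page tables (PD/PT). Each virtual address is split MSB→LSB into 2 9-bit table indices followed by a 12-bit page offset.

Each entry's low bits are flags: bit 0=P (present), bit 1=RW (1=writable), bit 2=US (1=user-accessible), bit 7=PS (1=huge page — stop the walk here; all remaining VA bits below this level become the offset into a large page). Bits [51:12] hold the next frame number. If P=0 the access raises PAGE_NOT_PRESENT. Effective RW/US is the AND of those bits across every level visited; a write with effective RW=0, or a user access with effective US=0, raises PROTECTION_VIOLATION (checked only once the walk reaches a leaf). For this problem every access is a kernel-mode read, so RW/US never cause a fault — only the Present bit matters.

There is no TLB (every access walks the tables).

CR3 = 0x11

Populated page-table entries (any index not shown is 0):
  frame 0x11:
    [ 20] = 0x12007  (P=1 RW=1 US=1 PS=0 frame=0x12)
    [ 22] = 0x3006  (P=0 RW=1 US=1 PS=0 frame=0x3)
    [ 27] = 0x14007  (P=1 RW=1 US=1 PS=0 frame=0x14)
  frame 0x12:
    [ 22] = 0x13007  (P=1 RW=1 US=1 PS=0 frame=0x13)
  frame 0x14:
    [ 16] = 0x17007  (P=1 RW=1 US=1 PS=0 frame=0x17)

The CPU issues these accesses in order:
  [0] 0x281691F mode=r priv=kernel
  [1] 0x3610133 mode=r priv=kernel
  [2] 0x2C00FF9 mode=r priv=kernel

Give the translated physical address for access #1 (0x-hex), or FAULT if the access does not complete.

Trace:
#0 VA=0x281691F (r,kernel):
  L0 @0x11[20] → 0x12007  P=1,RW=1,US=1,PS=0
  L1 @0x12[22] → 0x13007  P=1,RW=1,US=1,PS=0
  → PA=0x1391F  (2 entries read)
#1 VA=0x3610133 (r,kernel):
  L0 @0x11[27] → 0x14007  P=1,RW=1,US=1,PS=0
  L1 @0x14[16] → 0x17007  P=1,RW=1,US=1,PS=0
  → PA=0x17133  (2 entries read)
#2 VA=0x2C00FF9 (r,kernel):
  L0 @0x11[22] → 0x3006  P=0,RW=1,US=1,PS=0
  → PAGE_NOT_PRESENT  (1 entries read)

Access #1 PA: 0x17133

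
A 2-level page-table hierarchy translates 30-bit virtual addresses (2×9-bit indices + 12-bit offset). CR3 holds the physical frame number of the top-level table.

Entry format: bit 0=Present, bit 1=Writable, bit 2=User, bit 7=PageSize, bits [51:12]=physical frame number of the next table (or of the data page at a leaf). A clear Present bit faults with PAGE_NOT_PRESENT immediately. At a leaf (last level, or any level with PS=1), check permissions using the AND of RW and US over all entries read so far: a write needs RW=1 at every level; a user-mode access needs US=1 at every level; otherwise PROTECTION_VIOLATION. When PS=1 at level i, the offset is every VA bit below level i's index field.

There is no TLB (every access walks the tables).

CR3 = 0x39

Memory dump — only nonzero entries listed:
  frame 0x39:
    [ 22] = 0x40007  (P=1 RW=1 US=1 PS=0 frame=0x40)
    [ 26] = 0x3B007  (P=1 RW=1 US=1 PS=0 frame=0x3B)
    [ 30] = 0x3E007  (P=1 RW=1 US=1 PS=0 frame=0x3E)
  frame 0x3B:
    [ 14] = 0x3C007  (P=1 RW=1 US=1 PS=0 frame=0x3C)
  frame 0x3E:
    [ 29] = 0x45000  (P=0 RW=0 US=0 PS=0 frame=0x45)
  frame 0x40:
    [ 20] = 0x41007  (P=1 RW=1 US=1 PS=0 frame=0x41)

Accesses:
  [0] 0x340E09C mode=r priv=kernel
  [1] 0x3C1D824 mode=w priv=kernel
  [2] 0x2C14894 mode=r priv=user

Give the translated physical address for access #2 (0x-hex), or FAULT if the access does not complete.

Trace:
#0 VA=0x340E09C (r,kernel):
  L0 @0x39[26] → 0x3B007  P=1,RW=1,US=1,PS=0
  L1 @0x3B[14] → 0x3C007  P=1,RW=1,US=1,PS=0
  → PA=0x3C09C  (2 entries read)
#1 VA=0x3C1D824 (w,kernel):
  L0 @0x39[30] → 0x3E007  P=1,RW=1,US=1,PS=0
  L1 @0x3E[29] → 0x45000  P=0,RW=0,US=0,PS=0
  → PAGE_NOT_PRESENT  (2 entries read)
#2 VA=0x2C14894 (r,user):
  L0 @0x39[22] → 0x40007  P=1,RW=1,US=1,PS=0
  L1 @0x40[20] → 0x41007  P=1,RW=1,US=1,PS=0
  → PA=0x41894  (2 entries read)

Access #2 PA: 0x41894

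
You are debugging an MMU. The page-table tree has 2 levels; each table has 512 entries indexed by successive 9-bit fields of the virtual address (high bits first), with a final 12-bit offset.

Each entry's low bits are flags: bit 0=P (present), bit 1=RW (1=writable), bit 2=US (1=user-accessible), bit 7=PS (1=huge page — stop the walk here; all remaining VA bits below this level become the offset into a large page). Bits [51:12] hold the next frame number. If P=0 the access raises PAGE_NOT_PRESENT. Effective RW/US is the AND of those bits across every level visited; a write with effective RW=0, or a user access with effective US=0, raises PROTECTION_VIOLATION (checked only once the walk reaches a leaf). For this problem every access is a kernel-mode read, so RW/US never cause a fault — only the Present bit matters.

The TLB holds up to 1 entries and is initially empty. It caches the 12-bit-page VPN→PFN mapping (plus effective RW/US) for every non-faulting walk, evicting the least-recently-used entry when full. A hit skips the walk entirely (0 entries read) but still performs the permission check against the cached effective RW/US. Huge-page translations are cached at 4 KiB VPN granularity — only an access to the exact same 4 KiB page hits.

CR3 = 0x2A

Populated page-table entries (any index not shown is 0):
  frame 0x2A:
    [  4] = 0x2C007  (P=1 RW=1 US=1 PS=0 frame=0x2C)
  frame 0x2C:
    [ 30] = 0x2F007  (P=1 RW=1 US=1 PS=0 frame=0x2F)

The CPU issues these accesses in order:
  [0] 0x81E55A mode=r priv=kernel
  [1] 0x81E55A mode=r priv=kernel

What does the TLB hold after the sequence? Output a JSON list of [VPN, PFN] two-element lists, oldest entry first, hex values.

Trace:
#0 VA=0x81E55A (r,kernel):
  L0 @0x2A[4] → 0x2C007  P=1,RW=1,US=1,PS=0
  L1 @0x2C[30] → 0x2F007  P=1,RW=1,US=1,PS=0
  → PA=0x2F55A  (2 entries read)
#1 VA=0x81E55A (r,kernel):
  TLB hit vpn=0x81E → PA=0x2F55A

TLB: [["0x81E", "0x2F"]]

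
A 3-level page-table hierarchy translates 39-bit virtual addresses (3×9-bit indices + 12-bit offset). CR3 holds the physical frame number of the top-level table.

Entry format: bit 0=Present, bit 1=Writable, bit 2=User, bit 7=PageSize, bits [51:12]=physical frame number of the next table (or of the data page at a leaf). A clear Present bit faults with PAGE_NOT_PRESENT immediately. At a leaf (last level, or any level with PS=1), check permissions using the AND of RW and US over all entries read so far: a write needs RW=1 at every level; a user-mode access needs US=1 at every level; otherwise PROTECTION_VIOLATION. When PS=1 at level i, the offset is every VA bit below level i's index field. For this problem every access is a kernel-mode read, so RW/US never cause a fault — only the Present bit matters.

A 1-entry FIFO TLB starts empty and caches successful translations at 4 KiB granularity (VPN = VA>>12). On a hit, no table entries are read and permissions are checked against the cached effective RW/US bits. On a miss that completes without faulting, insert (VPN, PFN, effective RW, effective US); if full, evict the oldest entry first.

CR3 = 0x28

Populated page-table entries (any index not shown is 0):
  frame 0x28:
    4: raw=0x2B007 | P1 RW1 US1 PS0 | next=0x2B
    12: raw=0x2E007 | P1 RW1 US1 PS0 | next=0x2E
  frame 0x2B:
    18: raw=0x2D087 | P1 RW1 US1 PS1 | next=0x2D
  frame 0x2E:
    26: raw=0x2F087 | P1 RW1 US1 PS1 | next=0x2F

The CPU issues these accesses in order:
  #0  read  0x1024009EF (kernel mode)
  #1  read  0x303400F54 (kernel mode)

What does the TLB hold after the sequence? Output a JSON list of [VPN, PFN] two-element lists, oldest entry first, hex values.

Per-access translation:
#0 VA=0x1024009EF (r,kernel):
  lvl0: tbl 0x28, slot 4 ⇒ 0x2B007 (P1/RW1/US1/PS0)
  lvl1: tbl 0x2B, slot 18 ⇒ 0x2D087 (P1/RW1/US1/PS1)
  ✓ 0x2D9EF (huge @L1)  — 2 lookups
#1 VA=0x303400F54 (r,kernel):
  lvl0: tbl 0x28, slot 12 ⇒ 0x2E007 (P1/RW1/US1/PS0)
  lvl1: tbl 0x2E, slot 26 ⇒ 0x2F087 (P1/RW1/US1/PS1)
  ✓ 0x2FF54 (huge @L1)  — 2 lookups

TLB: [["0x303400", "0x2F"]]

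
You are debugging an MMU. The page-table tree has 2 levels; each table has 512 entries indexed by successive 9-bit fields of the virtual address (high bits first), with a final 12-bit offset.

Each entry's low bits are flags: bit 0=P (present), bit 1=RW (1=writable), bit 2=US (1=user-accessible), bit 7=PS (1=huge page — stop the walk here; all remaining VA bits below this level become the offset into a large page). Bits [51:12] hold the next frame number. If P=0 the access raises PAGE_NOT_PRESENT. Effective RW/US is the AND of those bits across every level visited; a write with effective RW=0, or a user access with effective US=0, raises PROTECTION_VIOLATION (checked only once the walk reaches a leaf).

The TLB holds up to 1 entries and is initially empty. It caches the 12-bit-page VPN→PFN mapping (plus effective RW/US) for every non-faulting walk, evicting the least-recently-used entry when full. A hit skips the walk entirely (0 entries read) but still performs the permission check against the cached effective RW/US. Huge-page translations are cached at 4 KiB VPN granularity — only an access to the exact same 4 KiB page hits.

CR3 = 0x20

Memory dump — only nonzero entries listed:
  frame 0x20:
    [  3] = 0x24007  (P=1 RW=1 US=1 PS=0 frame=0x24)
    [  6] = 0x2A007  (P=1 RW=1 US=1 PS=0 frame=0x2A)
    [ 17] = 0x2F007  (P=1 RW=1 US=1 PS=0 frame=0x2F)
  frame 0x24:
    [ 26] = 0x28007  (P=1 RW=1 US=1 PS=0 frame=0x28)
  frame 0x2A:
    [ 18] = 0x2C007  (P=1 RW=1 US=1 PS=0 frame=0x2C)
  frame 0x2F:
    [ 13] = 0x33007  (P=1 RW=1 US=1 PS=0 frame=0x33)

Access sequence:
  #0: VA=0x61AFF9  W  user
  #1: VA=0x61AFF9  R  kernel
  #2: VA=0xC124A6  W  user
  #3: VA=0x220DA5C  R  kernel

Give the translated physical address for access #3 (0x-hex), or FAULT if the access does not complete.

Trace:
#0 VA=0x61AFF9 (w,user):
  lvl0: tbl 0x20, slot 3 ⇒ 0x24007 (P1/RW1/US1/PS0)
  lvl1: tbl 0x24, slot 26 ⇒ 0x28007 (P1/RW1/US1/PS0)
  → PA=0x28FF9  (2 entries read)
#1 VA=0x61AFF9 (r,kernel):
  TLB hit vpn=0x61A → PA=0x28FF9
#2 VA=0xC124A6 (w,user):
  lvl0: tbl 0x20, slot 6 ⇒ 0x2A007 (P1/RW1/US1/PS0)
  lvl1: tbl 0x2A, slot 18 ⇒ 0x2C007 (P1/RW1/US1/PS0)
  → PA=0x2C4A6  (2 entries read)
#3 VA=0x220DA5C (r,kernel):
  lvl0: tbl 0x20, slot 17 ⇒ 0x2F007 (P1/RW1/US1/PS0)
  lvl1: tbl 0x2F, slot 13 ⇒ 0x33007 (P1/RW1/US1/PS0)
  → PA=0x33A5C  (2 entries read)

Access #3 PA: 0x33A5C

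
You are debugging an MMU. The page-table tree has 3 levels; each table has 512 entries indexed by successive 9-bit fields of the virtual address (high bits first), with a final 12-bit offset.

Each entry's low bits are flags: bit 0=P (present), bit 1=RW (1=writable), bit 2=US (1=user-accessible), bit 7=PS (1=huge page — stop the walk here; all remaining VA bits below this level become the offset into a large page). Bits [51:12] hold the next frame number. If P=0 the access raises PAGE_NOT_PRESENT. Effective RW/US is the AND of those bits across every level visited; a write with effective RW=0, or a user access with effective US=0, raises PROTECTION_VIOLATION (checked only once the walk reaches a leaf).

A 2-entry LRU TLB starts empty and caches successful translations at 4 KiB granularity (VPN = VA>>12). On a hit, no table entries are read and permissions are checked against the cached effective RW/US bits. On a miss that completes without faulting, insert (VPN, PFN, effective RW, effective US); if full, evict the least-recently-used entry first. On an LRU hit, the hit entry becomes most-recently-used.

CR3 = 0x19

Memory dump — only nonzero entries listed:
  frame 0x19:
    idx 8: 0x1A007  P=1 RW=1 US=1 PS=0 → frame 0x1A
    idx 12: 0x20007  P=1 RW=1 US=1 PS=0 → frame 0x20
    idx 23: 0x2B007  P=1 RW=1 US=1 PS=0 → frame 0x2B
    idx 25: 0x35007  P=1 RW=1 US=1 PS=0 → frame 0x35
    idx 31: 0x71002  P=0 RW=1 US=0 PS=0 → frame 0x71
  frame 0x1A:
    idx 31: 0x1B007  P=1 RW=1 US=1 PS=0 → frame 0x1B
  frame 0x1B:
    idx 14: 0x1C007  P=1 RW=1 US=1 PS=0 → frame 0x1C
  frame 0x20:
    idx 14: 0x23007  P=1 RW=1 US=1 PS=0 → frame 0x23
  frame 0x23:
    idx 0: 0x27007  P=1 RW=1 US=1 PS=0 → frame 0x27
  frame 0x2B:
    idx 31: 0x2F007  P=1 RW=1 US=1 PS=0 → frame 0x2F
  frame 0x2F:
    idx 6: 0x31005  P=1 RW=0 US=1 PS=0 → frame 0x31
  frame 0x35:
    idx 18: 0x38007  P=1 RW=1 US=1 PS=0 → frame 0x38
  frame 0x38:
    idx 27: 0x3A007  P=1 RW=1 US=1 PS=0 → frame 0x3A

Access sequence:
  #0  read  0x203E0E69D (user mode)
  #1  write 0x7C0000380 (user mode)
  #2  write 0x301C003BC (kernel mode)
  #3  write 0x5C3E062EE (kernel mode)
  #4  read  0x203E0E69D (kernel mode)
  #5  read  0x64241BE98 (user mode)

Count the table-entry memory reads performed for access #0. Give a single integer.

Per-access translation:
#0 VA=0x203E0E69D (r,user):
  [0] read 0x19 idx=8: raw=0x1A007 flags P=1 W=1 U=1 S=0
  [1] read 0x1A idx=31: raw=0x1B007 flags P=1 W=1 U=1 S=0
  [2] read 0x1B idx=14: raw=0x1C007 flags P=1 W=1 U=1 S=0
  ⇒ phys 0x1C69D  [3 reads]
#1 VA=0x7C0000380 (w,user):
  [0] read 0x19 idx=31: raw=0x71002 flags P=0 W=1 U=0 S=0
  → PAGE_NOT_PRESENT  (1 entries read)
#2 VA=0x301C003BC (w,kernel):
  [0] read 0x19 idx=12: raw=0x20007 flags P=1 W=1 U=1 S=0
  [1] read 0x20 idx=14: raw=0x23007 flags P=1 W=1 U=1 S=0
  [2] read 0x23 idx=0: raw=0x27007 flags P=1 W=1 U=1 S=0
  ⇒ phys 0x273BC  [3 reads]
#3 VA=0x5C3E062EE (w,kernel):
  [0] read 0x19 idx=23: raw=0x2B007 flags P=1 W=1 U=1 S=0
  [1] read 0x2B idx=31: raw=0x2F007 flags P=1 W=1 U=1 S=0
  [2] read 0x2F idx=6: raw=0x31005 flags P=1 W=0 U=1 S=0
  → PROTECTION_VIOLATION  (3 entries read)
#4 VA=0x203E0E69D (r,kernel):
  TLB hit vpn=0x203E0E → PA=0x1C69D
#5 VA=0x64241BE98 (r,user):
  [0] read 0x19 idx=25: raw=0x35007 flags P=1 W=1 U=1 S=0
  [1] read 0x35 idx=18: raw=0x38007 flags P=1 W=1 U=1 S=0
  [2] read 0x38 idx=27: raw=0x3A007 flags P=1 W=1 U=1 S=0
  ⇒ phys 0x3AE98  [3 reads]

Entries read for #0: 3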